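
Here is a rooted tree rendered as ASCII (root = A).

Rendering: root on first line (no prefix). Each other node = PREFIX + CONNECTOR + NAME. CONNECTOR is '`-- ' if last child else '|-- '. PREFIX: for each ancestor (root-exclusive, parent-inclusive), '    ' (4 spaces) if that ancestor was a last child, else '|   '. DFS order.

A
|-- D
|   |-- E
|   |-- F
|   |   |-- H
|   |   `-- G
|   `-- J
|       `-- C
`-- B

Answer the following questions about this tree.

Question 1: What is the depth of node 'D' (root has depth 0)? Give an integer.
Answer: 1

Derivation:
Path from root to D: A -> D
Depth = number of edges = 1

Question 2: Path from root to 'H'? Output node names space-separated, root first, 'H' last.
Answer: A D F H

Derivation:
Walk down from root: A -> D -> F -> H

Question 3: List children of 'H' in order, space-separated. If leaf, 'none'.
Node H's children (from adjacency): (leaf)

Answer: none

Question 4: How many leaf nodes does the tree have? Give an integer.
Leaves (nodes with no children): B, C, E, G, H

Answer: 5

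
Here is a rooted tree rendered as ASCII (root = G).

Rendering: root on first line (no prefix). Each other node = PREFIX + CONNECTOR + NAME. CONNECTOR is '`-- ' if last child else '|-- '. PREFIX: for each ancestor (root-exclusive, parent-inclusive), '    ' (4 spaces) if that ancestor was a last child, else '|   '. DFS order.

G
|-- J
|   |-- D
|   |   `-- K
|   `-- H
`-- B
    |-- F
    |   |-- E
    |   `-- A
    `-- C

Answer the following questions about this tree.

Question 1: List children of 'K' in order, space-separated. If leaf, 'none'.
Answer: none

Derivation:
Node K's children (from adjacency): (leaf)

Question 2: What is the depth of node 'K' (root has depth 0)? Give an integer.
Answer: 3

Derivation:
Path from root to K: G -> J -> D -> K
Depth = number of edges = 3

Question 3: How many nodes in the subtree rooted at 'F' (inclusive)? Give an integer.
Subtree rooted at F contains: A, E, F
Count = 3

Answer: 3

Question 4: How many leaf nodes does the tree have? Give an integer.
Leaves (nodes with no children): A, C, E, H, K

Answer: 5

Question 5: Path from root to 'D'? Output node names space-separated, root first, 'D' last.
Walk down from root: G -> J -> D

Answer: G J D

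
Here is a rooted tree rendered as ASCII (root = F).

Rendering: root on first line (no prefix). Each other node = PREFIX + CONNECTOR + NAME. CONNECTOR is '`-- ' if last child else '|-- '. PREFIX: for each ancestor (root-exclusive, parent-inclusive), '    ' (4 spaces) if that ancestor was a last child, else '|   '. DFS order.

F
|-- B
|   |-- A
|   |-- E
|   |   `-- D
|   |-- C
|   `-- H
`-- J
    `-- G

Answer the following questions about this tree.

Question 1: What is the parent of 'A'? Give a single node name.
Scan adjacency: A appears as child of B

Answer: B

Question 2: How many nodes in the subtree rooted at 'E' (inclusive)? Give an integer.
Subtree rooted at E contains: D, E
Count = 2

Answer: 2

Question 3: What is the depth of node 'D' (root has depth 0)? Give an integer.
Answer: 3

Derivation:
Path from root to D: F -> B -> E -> D
Depth = number of edges = 3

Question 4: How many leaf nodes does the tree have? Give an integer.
Answer: 5

Derivation:
Leaves (nodes with no children): A, C, D, G, H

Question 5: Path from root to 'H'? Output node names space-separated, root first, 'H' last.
Answer: F B H

Derivation:
Walk down from root: F -> B -> H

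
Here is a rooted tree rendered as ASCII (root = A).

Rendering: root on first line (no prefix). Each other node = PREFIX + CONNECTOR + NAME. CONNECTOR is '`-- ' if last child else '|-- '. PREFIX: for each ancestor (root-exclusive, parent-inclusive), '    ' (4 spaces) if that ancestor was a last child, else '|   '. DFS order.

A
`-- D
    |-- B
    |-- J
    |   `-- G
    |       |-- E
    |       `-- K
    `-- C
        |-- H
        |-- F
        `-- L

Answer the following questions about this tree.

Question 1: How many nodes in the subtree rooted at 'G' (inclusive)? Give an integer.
Subtree rooted at G contains: E, G, K
Count = 3

Answer: 3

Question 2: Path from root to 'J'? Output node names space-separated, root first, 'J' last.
Walk down from root: A -> D -> J

Answer: A D J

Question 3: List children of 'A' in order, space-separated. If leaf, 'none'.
Answer: D

Derivation:
Node A's children (from adjacency): D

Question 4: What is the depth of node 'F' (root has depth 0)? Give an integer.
Path from root to F: A -> D -> C -> F
Depth = number of edges = 3

Answer: 3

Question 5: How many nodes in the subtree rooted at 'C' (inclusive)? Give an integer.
Answer: 4

Derivation:
Subtree rooted at C contains: C, F, H, L
Count = 4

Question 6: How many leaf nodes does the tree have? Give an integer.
Answer: 6

Derivation:
Leaves (nodes with no children): B, E, F, H, K, L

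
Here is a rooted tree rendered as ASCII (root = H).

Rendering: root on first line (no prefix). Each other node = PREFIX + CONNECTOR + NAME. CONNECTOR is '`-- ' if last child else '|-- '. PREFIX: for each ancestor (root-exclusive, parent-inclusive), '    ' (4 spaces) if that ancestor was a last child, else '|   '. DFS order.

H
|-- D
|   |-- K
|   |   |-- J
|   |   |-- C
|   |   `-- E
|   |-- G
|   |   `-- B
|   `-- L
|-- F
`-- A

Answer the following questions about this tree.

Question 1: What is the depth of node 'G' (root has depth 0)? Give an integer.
Answer: 2

Derivation:
Path from root to G: H -> D -> G
Depth = number of edges = 2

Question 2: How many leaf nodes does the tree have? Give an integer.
Answer: 7

Derivation:
Leaves (nodes with no children): A, B, C, E, F, J, L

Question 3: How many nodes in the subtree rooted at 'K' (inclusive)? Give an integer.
Answer: 4

Derivation:
Subtree rooted at K contains: C, E, J, K
Count = 4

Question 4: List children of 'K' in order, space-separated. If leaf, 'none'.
Node K's children (from adjacency): J, C, E

Answer: J C E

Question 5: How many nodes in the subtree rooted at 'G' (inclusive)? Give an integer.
Answer: 2

Derivation:
Subtree rooted at G contains: B, G
Count = 2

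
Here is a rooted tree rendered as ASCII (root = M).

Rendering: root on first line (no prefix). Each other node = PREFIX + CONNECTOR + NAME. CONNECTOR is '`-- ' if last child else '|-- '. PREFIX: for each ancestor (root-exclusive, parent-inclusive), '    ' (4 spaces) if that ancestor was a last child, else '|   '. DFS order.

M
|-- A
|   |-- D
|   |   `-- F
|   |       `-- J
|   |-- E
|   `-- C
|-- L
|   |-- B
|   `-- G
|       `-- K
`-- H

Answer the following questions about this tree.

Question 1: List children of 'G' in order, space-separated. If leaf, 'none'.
Node G's children (from adjacency): K

Answer: K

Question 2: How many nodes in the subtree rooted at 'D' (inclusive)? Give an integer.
Answer: 3

Derivation:
Subtree rooted at D contains: D, F, J
Count = 3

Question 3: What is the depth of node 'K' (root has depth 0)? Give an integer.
Path from root to K: M -> L -> G -> K
Depth = number of edges = 3

Answer: 3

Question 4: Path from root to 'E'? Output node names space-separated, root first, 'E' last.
Walk down from root: M -> A -> E

Answer: M A E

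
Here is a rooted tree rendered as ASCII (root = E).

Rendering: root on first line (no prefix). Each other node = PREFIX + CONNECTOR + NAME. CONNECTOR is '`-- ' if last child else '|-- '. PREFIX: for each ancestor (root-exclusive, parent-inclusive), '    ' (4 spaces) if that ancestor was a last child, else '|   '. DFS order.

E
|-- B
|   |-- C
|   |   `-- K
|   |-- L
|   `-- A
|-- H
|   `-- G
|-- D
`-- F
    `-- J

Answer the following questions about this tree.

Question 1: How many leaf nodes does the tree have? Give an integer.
Answer: 6

Derivation:
Leaves (nodes with no children): A, D, G, J, K, L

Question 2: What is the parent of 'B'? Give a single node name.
Answer: E

Derivation:
Scan adjacency: B appears as child of E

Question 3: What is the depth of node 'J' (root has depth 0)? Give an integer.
Path from root to J: E -> F -> J
Depth = number of edges = 2

Answer: 2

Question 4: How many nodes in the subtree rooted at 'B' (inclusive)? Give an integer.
Answer: 5

Derivation:
Subtree rooted at B contains: A, B, C, K, L
Count = 5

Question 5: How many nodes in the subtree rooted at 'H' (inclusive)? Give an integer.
Subtree rooted at H contains: G, H
Count = 2

Answer: 2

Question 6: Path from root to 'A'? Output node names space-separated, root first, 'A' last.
Answer: E B A

Derivation:
Walk down from root: E -> B -> A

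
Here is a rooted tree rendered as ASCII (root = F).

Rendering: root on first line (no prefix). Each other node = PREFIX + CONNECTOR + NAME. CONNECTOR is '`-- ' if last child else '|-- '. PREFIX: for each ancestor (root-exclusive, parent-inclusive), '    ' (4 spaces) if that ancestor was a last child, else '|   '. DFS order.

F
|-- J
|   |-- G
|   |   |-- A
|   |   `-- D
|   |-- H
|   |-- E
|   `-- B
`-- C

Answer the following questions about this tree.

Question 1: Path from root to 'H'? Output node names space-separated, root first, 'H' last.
Walk down from root: F -> J -> H

Answer: F J H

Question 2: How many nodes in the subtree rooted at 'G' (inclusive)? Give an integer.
Answer: 3

Derivation:
Subtree rooted at G contains: A, D, G
Count = 3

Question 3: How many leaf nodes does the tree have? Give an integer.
Leaves (nodes with no children): A, B, C, D, E, H

Answer: 6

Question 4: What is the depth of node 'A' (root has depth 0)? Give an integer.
Answer: 3

Derivation:
Path from root to A: F -> J -> G -> A
Depth = number of edges = 3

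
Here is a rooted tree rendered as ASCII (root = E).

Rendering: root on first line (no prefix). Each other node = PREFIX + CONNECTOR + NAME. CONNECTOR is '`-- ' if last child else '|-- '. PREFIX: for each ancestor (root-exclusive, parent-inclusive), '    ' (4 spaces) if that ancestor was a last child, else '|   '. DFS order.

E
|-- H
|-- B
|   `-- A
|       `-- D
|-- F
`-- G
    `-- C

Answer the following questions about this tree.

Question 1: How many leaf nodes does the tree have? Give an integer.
Answer: 4

Derivation:
Leaves (nodes with no children): C, D, F, H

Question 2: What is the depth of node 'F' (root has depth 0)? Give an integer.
Path from root to F: E -> F
Depth = number of edges = 1

Answer: 1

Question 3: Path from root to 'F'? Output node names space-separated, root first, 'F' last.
Answer: E F

Derivation:
Walk down from root: E -> F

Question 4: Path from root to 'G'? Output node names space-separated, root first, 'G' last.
Walk down from root: E -> G

Answer: E G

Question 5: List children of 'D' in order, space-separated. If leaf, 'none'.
Node D's children (from adjacency): (leaf)

Answer: none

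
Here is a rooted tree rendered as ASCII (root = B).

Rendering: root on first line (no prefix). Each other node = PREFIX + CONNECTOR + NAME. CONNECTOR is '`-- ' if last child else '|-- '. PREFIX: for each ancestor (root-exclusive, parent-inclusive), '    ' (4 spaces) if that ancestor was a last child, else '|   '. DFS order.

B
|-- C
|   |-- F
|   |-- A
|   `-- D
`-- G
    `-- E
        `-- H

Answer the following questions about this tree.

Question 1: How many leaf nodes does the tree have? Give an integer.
Answer: 4

Derivation:
Leaves (nodes with no children): A, D, F, H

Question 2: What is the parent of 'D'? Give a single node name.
Answer: C

Derivation:
Scan adjacency: D appears as child of C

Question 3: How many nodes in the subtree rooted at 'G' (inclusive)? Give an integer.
Answer: 3

Derivation:
Subtree rooted at G contains: E, G, H
Count = 3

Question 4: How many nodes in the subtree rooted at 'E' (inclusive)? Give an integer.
Subtree rooted at E contains: E, H
Count = 2

Answer: 2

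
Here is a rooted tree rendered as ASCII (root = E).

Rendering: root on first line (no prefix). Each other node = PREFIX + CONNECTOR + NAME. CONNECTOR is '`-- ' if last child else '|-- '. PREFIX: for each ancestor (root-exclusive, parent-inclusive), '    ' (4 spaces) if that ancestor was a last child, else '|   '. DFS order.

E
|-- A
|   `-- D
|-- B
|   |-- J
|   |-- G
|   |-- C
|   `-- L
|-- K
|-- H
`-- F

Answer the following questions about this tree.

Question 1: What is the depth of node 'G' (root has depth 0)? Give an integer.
Path from root to G: E -> B -> G
Depth = number of edges = 2

Answer: 2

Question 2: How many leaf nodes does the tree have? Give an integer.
Answer: 8

Derivation:
Leaves (nodes with no children): C, D, F, G, H, J, K, L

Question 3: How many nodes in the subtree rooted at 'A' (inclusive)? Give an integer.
Answer: 2

Derivation:
Subtree rooted at A contains: A, D
Count = 2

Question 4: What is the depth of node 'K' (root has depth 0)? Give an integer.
Path from root to K: E -> K
Depth = number of edges = 1

Answer: 1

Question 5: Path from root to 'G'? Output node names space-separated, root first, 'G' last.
Answer: E B G

Derivation:
Walk down from root: E -> B -> G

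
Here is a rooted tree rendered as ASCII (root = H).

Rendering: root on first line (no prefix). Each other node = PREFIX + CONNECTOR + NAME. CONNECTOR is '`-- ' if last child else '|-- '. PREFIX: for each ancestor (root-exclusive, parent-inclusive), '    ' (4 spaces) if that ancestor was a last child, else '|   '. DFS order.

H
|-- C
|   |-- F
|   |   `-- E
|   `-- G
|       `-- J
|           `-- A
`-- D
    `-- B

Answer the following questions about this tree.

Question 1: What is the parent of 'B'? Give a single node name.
Scan adjacency: B appears as child of D

Answer: D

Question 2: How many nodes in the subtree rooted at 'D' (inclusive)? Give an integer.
Answer: 2

Derivation:
Subtree rooted at D contains: B, D
Count = 2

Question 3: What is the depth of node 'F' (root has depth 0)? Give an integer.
Answer: 2

Derivation:
Path from root to F: H -> C -> F
Depth = number of edges = 2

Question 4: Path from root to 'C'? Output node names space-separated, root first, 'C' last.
Answer: H C

Derivation:
Walk down from root: H -> C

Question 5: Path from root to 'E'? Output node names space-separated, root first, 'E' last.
Walk down from root: H -> C -> F -> E

Answer: H C F E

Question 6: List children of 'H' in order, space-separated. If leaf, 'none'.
Answer: C D

Derivation:
Node H's children (from adjacency): C, D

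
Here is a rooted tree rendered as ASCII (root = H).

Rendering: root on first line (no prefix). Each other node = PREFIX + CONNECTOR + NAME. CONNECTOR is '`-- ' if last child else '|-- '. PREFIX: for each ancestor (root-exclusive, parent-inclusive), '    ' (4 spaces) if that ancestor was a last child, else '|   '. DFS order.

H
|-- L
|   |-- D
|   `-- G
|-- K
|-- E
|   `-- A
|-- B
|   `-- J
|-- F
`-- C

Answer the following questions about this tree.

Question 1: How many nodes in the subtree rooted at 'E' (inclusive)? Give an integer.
Subtree rooted at E contains: A, E
Count = 2

Answer: 2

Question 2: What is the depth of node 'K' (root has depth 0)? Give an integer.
Answer: 1

Derivation:
Path from root to K: H -> K
Depth = number of edges = 1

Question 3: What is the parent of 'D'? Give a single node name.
Answer: L

Derivation:
Scan adjacency: D appears as child of L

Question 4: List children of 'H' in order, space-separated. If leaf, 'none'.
Answer: L K E B F C

Derivation:
Node H's children (from adjacency): L, K, E, B, F, C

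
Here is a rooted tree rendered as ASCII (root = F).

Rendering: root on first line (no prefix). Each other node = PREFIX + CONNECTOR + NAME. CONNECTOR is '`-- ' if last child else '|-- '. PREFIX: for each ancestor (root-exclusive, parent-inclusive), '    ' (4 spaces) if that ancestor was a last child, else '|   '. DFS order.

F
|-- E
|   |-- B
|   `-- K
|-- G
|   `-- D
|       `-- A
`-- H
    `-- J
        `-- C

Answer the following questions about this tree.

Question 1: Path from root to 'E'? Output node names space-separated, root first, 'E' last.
Walk down from root: F -> E

Answer: F E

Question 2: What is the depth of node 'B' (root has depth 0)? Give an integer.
Answer: 2

Derivation:
Path from root to B: F -> E -> B
Depth = number of edges = 2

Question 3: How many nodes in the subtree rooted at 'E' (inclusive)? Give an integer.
Subtree rooted at E contains: B, E, K
Count = 3

Answer: 3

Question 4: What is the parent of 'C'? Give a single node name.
Scan adjacency: C appears as child of J

Answer: J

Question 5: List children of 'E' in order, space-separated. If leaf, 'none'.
Answer: B K

Derivation:
Node E's children (from adjacency): B, K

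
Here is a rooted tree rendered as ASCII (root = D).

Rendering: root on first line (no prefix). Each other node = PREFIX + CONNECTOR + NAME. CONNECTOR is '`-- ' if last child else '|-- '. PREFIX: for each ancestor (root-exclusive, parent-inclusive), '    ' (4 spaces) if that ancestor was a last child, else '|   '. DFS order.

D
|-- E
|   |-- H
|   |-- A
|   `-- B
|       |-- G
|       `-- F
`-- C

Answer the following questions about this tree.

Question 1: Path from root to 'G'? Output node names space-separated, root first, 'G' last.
Walk down from root: D -> E -> B -> G

Answer: D E B G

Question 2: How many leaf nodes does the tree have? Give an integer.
Answer: 5

Derivation:
Leaves (nodes with no children): A, C, F, G, H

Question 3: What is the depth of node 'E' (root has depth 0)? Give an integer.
Answer: 1

Derivation:
Path from root to E: D -> E
Depth = number of edges = 1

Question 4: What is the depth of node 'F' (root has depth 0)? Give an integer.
Path from root to F: D -> E -> B -> F
Depth = number of edges = 3

Answer: 3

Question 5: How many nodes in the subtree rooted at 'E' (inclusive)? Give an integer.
Answer: 6

Derivation:
Subtree rooted at E contains: A, B, E, F, G, H
Count = 6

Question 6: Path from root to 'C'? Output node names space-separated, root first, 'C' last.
Answer: D C

Derivation:
Walk down from root: D -> C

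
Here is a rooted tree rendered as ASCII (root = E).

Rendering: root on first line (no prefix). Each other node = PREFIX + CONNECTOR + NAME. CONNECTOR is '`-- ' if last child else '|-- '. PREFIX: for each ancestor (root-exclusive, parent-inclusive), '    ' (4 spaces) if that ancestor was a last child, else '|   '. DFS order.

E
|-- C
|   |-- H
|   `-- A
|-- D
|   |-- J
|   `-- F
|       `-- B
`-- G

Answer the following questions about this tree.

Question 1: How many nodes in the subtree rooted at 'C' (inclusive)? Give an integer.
Answer: 3

Derivation:
Subtree rooted at C contains: A, C, H
Count = 3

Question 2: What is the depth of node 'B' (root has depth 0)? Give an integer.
Path from root to B: E -> D -> F -> B
Depth = number of edges = 3

Answer: 3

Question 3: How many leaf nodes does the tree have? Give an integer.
Leaves (nodes with no children): A, B, G, H, J

Answer: 5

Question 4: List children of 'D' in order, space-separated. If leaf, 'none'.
Answer: J F

Derivation:
Node D's children (from adjacency): J, F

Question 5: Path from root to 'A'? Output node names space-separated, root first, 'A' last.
Answer: E C A

Derivation:
Walk down from root: E -> C -> A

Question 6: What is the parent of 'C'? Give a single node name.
Scan adjacency: C appears as child of E

Answer: E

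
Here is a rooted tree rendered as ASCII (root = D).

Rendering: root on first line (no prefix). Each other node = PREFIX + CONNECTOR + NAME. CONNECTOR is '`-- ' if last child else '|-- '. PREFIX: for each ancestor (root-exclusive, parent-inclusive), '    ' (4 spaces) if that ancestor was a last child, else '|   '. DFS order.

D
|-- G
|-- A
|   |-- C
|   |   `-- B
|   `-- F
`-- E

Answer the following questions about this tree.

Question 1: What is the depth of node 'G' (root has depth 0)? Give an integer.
Path from root to G: D -> G
Depth = number of edges = 1

Answer: 1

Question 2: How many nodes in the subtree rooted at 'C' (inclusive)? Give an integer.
Answer: 2

Derivation:
Subtree rooted at C contains: B, C
Count = 2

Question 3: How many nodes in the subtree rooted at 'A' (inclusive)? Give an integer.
Subtree rooted at A contains: A, B, C, F
Count = 4

Answer: 4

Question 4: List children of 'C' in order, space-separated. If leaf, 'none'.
Answer: B

Derivation:
Node C's children (from adjacency): B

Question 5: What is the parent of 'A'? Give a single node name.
Scan adjacency: A appears as child of D

Answer: D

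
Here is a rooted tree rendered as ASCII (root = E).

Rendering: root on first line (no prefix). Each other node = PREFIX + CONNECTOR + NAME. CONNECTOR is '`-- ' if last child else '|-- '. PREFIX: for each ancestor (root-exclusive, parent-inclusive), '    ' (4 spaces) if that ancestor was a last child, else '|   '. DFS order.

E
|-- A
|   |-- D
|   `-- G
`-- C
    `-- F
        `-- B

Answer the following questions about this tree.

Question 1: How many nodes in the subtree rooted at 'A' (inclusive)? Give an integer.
Answer: 3

Derivation:
Subtree rooted at A contains: A, D, G
Count = 3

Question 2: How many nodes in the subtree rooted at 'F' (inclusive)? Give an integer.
Subtree rooted at F contains: B, F
Count = 2

Answer: 2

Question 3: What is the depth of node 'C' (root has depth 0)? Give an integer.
Answer: 1

Derivation:
Path from root to C: E -> C
Depth = number of edges = 1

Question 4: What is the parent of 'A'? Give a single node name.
Scan adjacency: A appears as child of E

Answer: E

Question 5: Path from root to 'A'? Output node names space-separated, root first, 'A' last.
Answer: E A

Derivation:
Walk down from root: E -> A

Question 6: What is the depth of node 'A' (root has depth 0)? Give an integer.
Path from root to A: E -> A
Depth = number of edges = 1

Answer: 1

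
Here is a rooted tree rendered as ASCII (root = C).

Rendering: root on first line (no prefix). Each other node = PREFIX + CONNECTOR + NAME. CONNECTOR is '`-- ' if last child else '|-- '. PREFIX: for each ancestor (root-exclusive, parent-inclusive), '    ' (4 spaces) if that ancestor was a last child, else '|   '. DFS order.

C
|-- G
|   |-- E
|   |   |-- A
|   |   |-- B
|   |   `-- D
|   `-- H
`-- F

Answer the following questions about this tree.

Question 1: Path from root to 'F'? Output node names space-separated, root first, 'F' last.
Answer: C F

Derivation:
Walk down from root: C -> F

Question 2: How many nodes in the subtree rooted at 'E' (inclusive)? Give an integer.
Subtree rooted at E contains: A, B, D, E
Count = 4

Answer: 4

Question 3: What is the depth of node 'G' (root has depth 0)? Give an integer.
Answer: 1

Derivation:
Path from root to G: C -> G
Depth = number of edges = 1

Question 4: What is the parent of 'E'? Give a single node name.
Answer: G

Derivation:
Scan adjacency: E appears as child of G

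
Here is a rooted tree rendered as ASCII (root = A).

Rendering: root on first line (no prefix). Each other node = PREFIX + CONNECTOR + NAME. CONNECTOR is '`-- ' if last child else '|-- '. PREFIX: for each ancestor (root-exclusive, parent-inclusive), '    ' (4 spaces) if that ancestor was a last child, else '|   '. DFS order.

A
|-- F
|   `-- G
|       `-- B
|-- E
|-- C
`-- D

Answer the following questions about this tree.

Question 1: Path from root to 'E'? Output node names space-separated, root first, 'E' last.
Answer: A E

Derivation:
Walk down from root: A -> E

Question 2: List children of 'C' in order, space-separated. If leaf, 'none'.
Node C's children (from adjacency): (leaf)

Answer: none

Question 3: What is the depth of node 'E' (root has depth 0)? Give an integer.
Path from root to E: A -> E
Depth = number of edges = 1

Answer: 1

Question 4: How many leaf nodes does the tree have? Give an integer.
Answer: 4

Derivation:
Leaves (nodes with no children): B, C, D, E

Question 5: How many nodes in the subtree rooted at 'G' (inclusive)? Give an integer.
Subtree rooted at G contains: B, G
Count = 2

Answer: 2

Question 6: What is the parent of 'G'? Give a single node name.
Answer: F

Derivation:
Scan adjacency: G appears as child of F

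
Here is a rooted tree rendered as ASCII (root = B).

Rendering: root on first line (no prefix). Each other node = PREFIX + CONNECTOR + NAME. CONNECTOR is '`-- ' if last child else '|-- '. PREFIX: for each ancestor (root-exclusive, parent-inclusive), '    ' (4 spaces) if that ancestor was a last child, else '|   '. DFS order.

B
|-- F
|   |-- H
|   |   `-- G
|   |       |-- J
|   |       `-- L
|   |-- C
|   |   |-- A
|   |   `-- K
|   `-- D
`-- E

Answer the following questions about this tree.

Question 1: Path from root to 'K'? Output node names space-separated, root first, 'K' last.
Answer: B F C K

Derivation:
Walk down from root: B -> F -> C -> K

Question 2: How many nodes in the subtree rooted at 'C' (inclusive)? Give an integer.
Answer: 3

Derivation:
Subtree rooted at C contains: A, C, K
Count = 3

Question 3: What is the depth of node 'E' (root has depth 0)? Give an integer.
Path from root to E: B -> E
Depth = number of edges = 1

Answer: 1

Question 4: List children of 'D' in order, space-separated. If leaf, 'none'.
Answer: none

Derivation:
Node D's children (from adjacency): (leaf)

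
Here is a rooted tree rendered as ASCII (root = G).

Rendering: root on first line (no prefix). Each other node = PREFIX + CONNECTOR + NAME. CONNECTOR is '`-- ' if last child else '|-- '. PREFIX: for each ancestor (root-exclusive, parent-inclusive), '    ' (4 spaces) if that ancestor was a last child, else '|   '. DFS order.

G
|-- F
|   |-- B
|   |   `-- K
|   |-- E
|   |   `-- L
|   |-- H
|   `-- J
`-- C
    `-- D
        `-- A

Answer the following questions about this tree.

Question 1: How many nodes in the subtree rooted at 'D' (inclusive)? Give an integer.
Subtree rooted at D contains: A, D
Count = 2

Answer: 2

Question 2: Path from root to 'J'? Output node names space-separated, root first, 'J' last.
Walk down from root: G -> F -> J

Answer: G F J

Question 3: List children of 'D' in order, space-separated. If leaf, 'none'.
Answer: A

Derivation:
Node D's children (from adjacency): A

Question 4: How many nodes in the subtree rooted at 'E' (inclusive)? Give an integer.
Answer: 2

Derivation:
Subtree rooted at E contains: E, L
Count = 2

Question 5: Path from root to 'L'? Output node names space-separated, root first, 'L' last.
Walk down from root: G -> F -> E -> L

Answer: G F E L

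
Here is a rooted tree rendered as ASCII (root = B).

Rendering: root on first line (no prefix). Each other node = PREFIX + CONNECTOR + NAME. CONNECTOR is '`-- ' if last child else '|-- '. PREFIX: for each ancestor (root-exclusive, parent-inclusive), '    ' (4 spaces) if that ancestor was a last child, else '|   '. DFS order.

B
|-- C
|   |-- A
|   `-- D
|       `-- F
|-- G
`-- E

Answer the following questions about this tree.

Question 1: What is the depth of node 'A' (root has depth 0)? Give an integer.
Path from root to A: B -> C -> A
Depth = number of edges = 2

Answer: 2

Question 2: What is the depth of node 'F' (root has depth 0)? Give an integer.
Answer: 3

Derivation:
Path from root to F: B -> C -> D -> F
Depth = number of edges = 3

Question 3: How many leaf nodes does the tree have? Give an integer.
Answer: 4

Derivation:
Leaves (nodes with no children): A, E, F, G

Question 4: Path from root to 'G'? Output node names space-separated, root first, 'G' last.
Answer: B G

Derivation:
Walk down from root: B -> G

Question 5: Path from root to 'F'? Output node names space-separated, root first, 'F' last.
Walk down from root: B -> C -> D -> F

Answer: B C D F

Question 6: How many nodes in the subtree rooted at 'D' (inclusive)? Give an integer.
Subtree rooted at D contains: D, F
Count = 2

Answer: 2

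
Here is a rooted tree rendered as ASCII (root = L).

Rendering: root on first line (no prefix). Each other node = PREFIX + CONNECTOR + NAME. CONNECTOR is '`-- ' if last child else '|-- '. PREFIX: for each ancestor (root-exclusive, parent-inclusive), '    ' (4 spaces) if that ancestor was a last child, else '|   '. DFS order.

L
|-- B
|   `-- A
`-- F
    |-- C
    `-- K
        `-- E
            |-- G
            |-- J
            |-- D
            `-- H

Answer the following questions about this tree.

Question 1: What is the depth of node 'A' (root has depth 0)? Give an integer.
Answer: 2

Derivation:
Path from root to A: L -> B -> A
Depth = number of edges = 2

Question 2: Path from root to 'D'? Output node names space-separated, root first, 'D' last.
Walk down from root: L -> F -> K -> E -> D

Answer: L F K E D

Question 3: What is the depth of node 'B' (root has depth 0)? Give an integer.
Answer: 1

Derivation:
Path from root to B: L -> B
Depth = number of edges = 1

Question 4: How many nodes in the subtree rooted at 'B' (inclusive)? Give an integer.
Answer: 2

Derivation:
Subtree rooted at B contains: A, B
Count = 2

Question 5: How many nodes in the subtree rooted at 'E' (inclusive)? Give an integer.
Answer: 5

Derivation:
Subtree rooted at E contains: D, E, G, H, J
Count = 5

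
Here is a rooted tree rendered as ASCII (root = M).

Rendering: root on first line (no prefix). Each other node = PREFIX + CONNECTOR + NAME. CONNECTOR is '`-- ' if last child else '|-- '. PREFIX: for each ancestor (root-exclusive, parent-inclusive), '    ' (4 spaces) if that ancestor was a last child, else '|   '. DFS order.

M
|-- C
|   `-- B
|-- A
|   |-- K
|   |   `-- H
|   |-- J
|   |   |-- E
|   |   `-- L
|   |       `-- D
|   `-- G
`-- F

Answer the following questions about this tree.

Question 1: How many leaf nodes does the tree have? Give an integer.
Leaves (nodes with no children): B, D, E, F, G, H

Answer: 6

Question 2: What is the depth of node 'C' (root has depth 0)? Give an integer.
Answer: 1

Derivation:
Path from root to C: M -> C
Depth = number of edges = 1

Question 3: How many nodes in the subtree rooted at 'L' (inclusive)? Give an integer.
Subtree rooted at L contains: D, L
Count = 2

Answer: 2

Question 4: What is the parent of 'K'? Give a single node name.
Answer: A

Derivation:
Scan adjacency: K appears as child of A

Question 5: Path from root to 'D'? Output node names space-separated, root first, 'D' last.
Answer: M A J L D

Derivation:
Walk down from root: M -> A -> J -> L -> D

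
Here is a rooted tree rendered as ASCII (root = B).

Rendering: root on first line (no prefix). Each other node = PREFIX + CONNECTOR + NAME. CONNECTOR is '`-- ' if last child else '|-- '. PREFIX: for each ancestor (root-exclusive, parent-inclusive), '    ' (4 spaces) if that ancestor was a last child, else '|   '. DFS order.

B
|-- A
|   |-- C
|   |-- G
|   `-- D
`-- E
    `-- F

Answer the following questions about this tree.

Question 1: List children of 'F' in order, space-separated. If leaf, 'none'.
Answer: none

Derivation:
Node F's children (from adjacency): (leaf)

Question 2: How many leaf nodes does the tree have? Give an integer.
Answer: 4

Derivation:
Leaves (nodes with no children): C, D, F, G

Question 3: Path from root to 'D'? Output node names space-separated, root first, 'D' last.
Walk down from root: B -> A -> D

Answer: B A D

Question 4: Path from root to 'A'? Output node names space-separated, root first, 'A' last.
Answer: B A

Derivation:
Walk down from root: B -> A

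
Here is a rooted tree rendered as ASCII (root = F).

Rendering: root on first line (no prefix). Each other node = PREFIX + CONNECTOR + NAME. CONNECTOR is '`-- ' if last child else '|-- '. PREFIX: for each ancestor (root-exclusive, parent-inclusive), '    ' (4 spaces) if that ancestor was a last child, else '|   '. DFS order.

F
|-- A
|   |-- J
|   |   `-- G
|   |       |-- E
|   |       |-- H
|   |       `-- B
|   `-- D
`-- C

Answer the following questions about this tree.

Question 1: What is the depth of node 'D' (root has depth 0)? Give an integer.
Path from root to D: F -> A -> D
Depth = number of edges = 2

Answer: 2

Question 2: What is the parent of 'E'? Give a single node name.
Answer: G

Derivation:
Scan adjacency: E appears as child of G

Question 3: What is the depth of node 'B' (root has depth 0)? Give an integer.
Path from root to B: F -> A -> J -> G -> B
Depth = number of edges = 4

Answer: 4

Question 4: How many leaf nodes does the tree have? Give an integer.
Leaves (nodes with no children): B, C, D, E, H

Answer: 5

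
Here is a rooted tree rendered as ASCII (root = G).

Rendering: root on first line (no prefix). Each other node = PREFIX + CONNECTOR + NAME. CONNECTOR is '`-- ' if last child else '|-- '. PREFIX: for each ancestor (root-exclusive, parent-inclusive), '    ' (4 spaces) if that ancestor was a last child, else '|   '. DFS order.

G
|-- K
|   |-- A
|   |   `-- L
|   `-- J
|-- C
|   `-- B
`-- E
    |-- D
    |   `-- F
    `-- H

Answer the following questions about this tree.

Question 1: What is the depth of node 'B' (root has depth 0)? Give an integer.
Path from root to B: G -> C -> B
Depth = number of edges = 2

Answer: 2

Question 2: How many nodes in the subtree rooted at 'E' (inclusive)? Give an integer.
Subtree rooted at E contains: D, E, F, H
Count = 4

Answer: 4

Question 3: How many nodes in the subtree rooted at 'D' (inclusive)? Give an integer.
Answer: 2

Derivation:
Subtree rooted at D contains: D, F
Count = 2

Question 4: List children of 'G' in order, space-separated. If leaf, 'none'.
Answer: K C E

Derivation:
Node G's children (from adjacency): K, C, E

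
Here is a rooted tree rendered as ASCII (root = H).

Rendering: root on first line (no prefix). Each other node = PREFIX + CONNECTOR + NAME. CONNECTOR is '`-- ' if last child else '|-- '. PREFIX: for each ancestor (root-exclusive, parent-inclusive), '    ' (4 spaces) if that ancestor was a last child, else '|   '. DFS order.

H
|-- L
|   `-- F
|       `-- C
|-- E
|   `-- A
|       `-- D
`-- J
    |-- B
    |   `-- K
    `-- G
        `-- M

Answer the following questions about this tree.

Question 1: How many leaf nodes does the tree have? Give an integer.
Answer: 4

Derivation:
Leaves (nodes with no children): C, D, K, M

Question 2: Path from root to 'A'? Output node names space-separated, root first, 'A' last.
Answer: H E A

Derivation:
Walk down from root: H -> E -> A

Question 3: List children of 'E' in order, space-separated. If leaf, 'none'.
Answer: A

Derivation:
Node E's children (from adjacency): A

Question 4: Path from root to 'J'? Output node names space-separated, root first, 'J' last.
Answer: H J

Derivation:
Walk down from root: H -> J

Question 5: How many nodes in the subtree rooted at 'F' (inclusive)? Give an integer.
Subtree rooted at F contains: C, F
Count = 2

Answer: 2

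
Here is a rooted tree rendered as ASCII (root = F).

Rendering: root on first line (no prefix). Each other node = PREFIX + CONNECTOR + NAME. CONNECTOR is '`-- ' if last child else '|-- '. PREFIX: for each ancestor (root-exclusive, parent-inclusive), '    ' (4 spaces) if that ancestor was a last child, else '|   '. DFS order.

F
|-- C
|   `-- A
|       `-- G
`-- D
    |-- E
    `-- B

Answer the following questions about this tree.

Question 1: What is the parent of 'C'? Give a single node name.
Answer: F

Derivation:
Scan adjacency: C appears as child of F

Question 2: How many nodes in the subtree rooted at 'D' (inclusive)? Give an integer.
Subtree rooted at D contains: B, D, E
Count = 3

Answer: 3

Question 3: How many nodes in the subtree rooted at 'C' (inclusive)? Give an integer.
Answer: 3

Derivation:
Subtree rooted at C contains: A, C, G
Count = 3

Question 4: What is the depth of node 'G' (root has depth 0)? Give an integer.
Path from root to G: F -> C -> A -> G
Depth = number of edges = 3

Answer: 3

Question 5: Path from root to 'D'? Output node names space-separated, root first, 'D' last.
Answer: F D

Derivation:
Walk down from root: F -> D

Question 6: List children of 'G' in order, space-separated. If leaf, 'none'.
Answer: none

Derivation:
Node G's children (from adjacency): (leaf)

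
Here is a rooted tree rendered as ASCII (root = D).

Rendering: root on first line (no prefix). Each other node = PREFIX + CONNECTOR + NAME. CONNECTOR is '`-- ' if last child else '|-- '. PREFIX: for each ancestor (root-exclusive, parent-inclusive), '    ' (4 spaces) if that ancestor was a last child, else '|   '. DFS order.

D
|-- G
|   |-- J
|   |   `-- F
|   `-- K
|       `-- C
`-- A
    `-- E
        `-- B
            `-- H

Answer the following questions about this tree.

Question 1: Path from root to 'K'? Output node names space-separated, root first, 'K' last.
Answer: D G K

Derivation:
Walk down from root: D -> G -> K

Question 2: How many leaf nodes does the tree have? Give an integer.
Leaves (nodes with no children): C, F, H

Answer: 3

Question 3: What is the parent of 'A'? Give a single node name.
Scan adjacency: A appears as child of D

Answer: D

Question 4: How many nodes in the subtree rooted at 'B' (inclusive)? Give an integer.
Answer: 2

Derivation:
Subtree rooted at B contains: B, H
Count = 2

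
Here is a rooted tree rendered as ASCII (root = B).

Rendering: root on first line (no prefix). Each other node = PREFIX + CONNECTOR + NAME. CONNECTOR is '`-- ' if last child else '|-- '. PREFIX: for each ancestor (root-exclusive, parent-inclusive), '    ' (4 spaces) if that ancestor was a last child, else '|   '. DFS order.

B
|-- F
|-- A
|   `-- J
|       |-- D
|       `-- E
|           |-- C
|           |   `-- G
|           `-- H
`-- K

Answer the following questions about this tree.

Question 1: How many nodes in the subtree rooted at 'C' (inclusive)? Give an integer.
Answer: 2

Derivation:
Subtree rooted at C contains: C, G
Count = 2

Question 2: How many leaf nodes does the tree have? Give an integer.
Leaves (nodes with no children): D, F, G, H, K

Answer: 5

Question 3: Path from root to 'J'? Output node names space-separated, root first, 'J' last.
Answer: B A J

Derivation:
Walk down from root: B -> A -> J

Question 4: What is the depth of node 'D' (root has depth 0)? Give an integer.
Answer: 3

Derivation:
Path from root to D: B -> A -> J -> D
Depth = number of edges = 3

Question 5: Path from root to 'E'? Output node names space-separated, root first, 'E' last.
Walk down from root: B -> A -> J -> E

Answer: B A J E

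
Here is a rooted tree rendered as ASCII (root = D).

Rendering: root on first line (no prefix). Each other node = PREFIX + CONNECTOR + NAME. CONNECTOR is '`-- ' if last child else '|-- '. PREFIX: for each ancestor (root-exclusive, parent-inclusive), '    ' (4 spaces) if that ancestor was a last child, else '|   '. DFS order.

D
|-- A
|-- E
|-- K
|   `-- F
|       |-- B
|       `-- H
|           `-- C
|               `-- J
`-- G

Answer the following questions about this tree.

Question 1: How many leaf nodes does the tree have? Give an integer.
Answer: 5

Derivation:
Leaves (nodes with no children): A, B, E, G, J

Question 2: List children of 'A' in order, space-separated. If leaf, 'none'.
Node A's children (from adjacency): (leaf)

Answer: none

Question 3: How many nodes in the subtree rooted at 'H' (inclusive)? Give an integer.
Subtree rooted at H contains: C, H, J
Count = 3

Answer: 3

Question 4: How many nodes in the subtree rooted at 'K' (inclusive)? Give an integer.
Answer: 6

Derivation:
Subtree rooted at K contains: B, C, F, H, J, K
Count = 6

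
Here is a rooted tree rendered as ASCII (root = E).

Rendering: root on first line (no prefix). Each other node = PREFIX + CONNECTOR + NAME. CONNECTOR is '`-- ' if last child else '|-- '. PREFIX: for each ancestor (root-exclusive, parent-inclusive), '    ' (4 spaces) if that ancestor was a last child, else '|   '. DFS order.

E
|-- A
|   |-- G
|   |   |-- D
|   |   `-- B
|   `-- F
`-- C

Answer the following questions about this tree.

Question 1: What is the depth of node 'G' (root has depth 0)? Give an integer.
Answer: 2

Derivation:
Path from root to G: E -> A -> G
Depth = number of edges = 2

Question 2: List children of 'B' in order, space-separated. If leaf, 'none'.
Node B's children (from adjacency): (leaf)

Answer: none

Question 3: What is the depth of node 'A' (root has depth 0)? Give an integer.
Path from root to A: E -> A
Depth = number of edges = 1

Answer: 1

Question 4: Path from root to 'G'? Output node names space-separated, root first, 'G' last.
Walk down from root: E -> A -> G

Answer: E A G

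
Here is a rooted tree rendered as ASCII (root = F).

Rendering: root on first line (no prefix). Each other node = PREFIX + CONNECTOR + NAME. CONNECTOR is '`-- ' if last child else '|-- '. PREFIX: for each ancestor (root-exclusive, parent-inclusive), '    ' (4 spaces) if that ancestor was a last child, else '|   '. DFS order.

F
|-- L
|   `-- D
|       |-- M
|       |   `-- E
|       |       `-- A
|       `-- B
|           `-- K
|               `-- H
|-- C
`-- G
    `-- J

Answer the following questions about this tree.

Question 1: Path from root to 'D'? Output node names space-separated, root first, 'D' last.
Walk down from root: F -> L -> D

Answer: F L D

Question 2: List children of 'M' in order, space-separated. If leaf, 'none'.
Answer: E

Derivation:
Node M's children (from adjacency): E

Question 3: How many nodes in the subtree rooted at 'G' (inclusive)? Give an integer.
Subtree rooted at G contains: G, J
Count = 2

Answer: 2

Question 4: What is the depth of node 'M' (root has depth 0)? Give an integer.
Path from root to M: F -> L -> D -> M
Depth = number of edges = 3

Answer: 3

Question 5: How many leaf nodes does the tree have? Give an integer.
Leaves (nodes with no children): A, C, H, J

Answer: 4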